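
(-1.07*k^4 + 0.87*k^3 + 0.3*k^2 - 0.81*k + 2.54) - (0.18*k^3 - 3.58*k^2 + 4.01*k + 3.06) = -1.07*k^4 + 0.69*k^3 + 3.88*k^2 - 4.82*k - 0.52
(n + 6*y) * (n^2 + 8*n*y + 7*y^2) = n^3 + 14*n^2*y + 55*n*y^2 + 42*y^3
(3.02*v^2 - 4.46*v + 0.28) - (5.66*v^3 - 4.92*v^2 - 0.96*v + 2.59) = -5.66*v^3 + 7.94*v^2 - 3.5*v - 2.31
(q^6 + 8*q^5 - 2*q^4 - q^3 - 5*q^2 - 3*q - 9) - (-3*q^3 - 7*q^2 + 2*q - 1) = q^6 + 8*q^5 - 2*q^4 + 2*q^3 + 2*q^2 - 5*q - 8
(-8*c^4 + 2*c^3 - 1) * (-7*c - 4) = 56*c^5 + 18*c^4 - 8*c^3 + 7*c + 4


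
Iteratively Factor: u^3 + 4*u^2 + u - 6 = (u + 3)*(u^2 + u - 2) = (u + 2)*(u + 3)*(u - 1)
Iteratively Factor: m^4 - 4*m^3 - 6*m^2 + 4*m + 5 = (m + 1)*(m^3 - 5*m^2 - m + 5) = (m + 1)^2*(m^2 - 6*m + 5) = (m - 5)*(m + 1)^2*(m - 1)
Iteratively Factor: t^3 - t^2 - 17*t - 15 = (t + 3)*(t^2 - 4*t - 5) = (t - 5)*(t + 3)*(t + 1)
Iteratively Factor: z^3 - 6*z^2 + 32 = (z + 2)*(z^2 - 8*z + 16) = (z - 4)*(z + 2)*(z - 4)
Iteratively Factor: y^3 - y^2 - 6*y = (y + 2)*(y^2 - 3*y) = (y - 3)*(y + 2)*(y)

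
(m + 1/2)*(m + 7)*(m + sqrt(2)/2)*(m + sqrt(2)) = m^4 + 3*sqrt(2)*m^3/2 + 15*m^3/2 + 9*m^2/2 + 45*sqrt(2)*m^2/4 + 21*sqrt(2)*m/4 + 15*m/2 + 7/2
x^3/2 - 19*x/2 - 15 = (x/2 + 1)*(x - 5)*(x + 3)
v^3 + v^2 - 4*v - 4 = (v - 2)*(v + 1)*(v + 2)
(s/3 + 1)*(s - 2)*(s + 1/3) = s^3/3 + 4*s^2/9 - 17*s/9 - 2/3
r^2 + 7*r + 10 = (r + 2)*(r + 5)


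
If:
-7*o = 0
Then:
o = 0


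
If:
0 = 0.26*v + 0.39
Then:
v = -1.50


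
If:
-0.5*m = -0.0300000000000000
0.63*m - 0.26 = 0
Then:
No Solution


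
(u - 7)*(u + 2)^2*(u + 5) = u^4 + 2*u^3 - 39*u^2 - 148*u - 140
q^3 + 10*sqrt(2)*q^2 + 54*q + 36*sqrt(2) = (q + sqrt(2))*(q + 3*sqrt(2))*(q + 6*sqrt(2))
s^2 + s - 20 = (s - 4)*(s + 5)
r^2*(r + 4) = r^3 + 4*r^2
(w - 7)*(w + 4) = w^2 - 3*w - 28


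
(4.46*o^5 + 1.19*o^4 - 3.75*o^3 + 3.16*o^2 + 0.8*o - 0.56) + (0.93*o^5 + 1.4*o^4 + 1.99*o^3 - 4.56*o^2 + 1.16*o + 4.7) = 5.39*o^5 + 2.59*o^4 - 1.76*o^3 - 1.4*o^2 + 1.96*o + 4.14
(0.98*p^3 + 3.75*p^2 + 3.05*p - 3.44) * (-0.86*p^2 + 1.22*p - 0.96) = -0.8428*p^5 - 2.0294*p^4 + 1.0112*p^3 + 3.0794*p^2 - 7.1248*p + 3.3024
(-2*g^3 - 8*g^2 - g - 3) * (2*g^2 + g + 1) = -4*g^5 - 18*g^4 - 12*g^3 - 15*g^2 - 4*g - 3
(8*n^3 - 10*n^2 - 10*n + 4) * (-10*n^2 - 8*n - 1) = -80*n^5 + 36*n^4 + 172*n^3 + 50*n^2 - 22*n - 4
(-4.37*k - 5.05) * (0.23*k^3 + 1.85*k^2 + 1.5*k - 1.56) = -1.0051*k^4 - 9.246*k^3 - 15.8975*k^2 - 0.757799999999999*k + 7.878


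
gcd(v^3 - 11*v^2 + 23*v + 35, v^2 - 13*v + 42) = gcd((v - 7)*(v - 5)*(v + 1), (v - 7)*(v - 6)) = v - 7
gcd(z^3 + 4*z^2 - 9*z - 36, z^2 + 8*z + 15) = z + 3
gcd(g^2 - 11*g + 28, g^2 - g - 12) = g - 4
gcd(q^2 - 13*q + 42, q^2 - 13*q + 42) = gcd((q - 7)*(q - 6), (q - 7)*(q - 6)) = q^2 - 13*q + 42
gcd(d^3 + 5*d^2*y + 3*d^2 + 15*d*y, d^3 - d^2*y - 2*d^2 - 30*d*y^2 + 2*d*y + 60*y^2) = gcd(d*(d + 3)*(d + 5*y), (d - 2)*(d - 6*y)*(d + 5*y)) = d + 5*y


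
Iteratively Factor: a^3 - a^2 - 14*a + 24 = (a + 4)*(a^2 - 5*a + 6) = (a - 3)*(a + 4)*(a - 2)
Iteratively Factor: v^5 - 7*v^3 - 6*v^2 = (v)*(v^4 - 7*v^2 - 6*v) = v*(v + 2)*(v^3 - 2*v^2 - 3*v) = v*(v + 1)*(v + 2)*(v^2 - 3*v) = v*(v - 3)*(v + 1)*(v + 2)*(v)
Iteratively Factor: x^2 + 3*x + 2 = (x + 1)*(x + 2)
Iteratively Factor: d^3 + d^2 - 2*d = (d + 2)*(d^2 - d) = (d - 1)*(d + 2)*(d)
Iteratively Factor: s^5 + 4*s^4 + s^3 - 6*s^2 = (s - 1)*(s^4 + 5*s^3 + 6*s^2) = (s - 1)*(s + 3)*(s^3 + 2*s^2) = (s - 1)*(s + 2)*(s + 3)*(s^2) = s*(s - 1)*(s + 2)*(s + 3)*(s)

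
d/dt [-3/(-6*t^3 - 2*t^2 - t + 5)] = 3*(-18*t^2 - 4*t - 1)/(6*t^3 + 2*t^2 + t - 5)^2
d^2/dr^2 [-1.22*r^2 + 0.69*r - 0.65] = -2.44000000000000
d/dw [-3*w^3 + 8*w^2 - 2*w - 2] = -9*w^2 + 16*w - 2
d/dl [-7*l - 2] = -7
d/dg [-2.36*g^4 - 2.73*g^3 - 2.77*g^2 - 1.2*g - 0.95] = -9.44*g^3 - 8.19*g^2 - 5.54*g - 1.2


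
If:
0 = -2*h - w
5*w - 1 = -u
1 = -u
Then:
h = -1/5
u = -1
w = 2/5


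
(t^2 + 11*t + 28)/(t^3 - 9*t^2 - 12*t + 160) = (t + 7)/(t^2 - 13*t + 40)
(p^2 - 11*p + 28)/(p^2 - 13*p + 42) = (p - 4)/(p - 6)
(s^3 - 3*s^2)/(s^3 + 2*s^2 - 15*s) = s/(s + 5)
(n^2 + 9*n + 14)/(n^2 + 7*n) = (n + 2)/n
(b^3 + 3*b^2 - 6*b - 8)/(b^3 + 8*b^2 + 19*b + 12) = (b - 2)/(b + 3)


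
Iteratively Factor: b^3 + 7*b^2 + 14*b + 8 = (b + 1)*(b^2 + 6*b + 8) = (b + 1)*(b + 2)*(b + 4)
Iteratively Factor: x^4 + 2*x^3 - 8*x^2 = (x - 2)*(x^3 + 4*x^2) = x*(x - 2)*(x^2 + 4*x) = x*(x - 2)*(x + 4)*(x)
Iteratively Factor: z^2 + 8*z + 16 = (z + 4)*(z + 4)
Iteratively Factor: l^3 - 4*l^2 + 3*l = (l - 1)*(l^2 - 3*l) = l*(l - 1)*(l - 3)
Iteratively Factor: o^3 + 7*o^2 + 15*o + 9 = (o + 1)*(o^2 + 6*o + 9) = (o + 1)*(o + 3)*(o + 3)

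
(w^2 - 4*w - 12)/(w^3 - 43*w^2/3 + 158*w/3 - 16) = 3*(w + 2)/(3*w^2 - 25*w + 8)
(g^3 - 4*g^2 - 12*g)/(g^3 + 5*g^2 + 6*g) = (g - 6)/(g + 3)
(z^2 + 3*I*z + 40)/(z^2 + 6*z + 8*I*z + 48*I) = (z - 5*I)/(z + 6)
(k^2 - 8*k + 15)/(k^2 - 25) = (k - 3)/(k + 5)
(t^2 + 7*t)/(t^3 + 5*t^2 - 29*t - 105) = t/(t^2 - 2*t - 15)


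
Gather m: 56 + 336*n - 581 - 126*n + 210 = 210*n - 315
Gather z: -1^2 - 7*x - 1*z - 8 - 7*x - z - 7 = -14*x - 2*z - 16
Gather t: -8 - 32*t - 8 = -32*t - 16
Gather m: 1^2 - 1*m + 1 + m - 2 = 0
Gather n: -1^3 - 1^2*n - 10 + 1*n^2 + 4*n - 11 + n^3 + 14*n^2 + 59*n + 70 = n^3 + 15*n^2 + 62*n + 48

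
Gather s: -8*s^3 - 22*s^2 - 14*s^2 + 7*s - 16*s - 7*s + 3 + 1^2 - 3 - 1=-8*s^3 - 36*s^2 - 16*s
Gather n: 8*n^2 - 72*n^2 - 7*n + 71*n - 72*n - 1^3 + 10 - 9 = -64*n^2 - 8*n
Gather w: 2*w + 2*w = 4*w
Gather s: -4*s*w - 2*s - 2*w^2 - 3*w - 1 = s*(-4*w - 2) - 2*w^2 - 3*w - 1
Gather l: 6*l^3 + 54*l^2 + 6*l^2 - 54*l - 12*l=6*l^3 + 60*l^2 - 66*l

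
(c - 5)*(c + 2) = c^2 - 3*c - 10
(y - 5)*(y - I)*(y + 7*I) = y^3 - 5*y^2 + 6*I*y^2 + 7*y - 30*I*y - 35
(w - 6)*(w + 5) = w^2 - w - 30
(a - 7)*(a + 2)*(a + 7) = a^3 + 2*a^2 - 49*a - 98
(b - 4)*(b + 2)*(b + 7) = b^3 + 5*b^2 - 22*b - 56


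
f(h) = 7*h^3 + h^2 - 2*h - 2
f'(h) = 21*h^2 + 2*h - 2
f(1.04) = 4.88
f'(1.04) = 22.79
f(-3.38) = -254.12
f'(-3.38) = 231.15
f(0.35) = -2.28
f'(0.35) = 1.27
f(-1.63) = -26.40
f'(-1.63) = 50.53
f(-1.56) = -23.02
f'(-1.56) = 45.99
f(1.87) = 43.53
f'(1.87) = 75.17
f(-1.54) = -22.11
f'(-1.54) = 44.72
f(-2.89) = -156.83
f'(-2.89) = 167.61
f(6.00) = 1534.00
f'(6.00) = 766.00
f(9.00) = 5164.00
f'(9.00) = 1717.00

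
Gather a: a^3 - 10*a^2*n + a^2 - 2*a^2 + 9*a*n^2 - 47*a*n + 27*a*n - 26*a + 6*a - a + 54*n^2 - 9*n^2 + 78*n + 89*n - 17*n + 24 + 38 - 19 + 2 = a^3 + a^2*(-10*n - 1) + a*(9*n^2 - 20*n - 21) + 45*n^2 + 150*n + 45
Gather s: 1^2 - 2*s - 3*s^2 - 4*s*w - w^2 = -3*s^2 + s*(-4*w - 2) - w^2 + 1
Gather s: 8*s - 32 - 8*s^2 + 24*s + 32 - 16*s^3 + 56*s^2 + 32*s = -16*s^3 + 48*s^2 + 64*s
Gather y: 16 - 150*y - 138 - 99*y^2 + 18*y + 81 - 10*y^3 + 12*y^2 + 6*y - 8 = -10*y^3 - 87*y^2 - 126*y - 49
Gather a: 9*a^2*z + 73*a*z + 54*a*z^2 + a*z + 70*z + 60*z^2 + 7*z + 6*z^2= 9*a^2*z + a*(54*z^2 + 74*z) + 66*z^2 + 77*z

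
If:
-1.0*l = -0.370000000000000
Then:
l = 0.37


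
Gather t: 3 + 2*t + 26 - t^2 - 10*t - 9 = -t^2 - 8*t + 20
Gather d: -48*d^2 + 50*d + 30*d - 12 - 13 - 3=-48*d^2 + 80*d - 28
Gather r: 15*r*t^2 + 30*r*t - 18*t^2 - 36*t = r*(15*t^2 + 30*t) - 18*t^2 - 36*t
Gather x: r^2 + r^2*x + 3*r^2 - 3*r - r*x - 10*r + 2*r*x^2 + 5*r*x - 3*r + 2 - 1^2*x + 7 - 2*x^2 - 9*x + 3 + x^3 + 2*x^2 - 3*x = 4*r^2 + 2*r*x^2 - 16*r + x^3 + x*(r^2 + 4*r - 13) + 12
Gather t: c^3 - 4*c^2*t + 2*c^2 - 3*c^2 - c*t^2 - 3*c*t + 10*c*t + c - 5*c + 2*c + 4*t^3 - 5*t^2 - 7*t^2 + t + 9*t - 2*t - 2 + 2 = c^3 - c^2 - 2*c + 4*t^3 + t^2*(-c - 12) + t*(-4*c^2 + 7*c + 8)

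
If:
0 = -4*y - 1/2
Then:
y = -1/8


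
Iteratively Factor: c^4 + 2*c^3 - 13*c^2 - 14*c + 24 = (c - 3)*(c^3 + 5*c^2 + 2*c - 8) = (c - 3)*(c + 4)*(c^2 + c - 2) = (c - 3)*(c - 1)*(c + 4)*(c + 2)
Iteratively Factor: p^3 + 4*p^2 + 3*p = (p + 1)*(p^2 + 3*p) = p*(p + 1)*(p + 3)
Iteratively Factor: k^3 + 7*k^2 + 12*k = (k + 4)*(k^2 + 3*k) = k*(k + 4)*(k + 3)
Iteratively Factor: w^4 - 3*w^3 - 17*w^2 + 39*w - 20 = (w - 1)*(w^3 - 2*w^2 - 19*w + 20) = (w - 5)*(w - 1)*(w^2 + 3*w - 4) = (w - 5)*(w - 1)*(w + 4)*(w - 1)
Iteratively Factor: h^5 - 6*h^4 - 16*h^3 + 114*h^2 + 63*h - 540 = (h + 3)*(h^4 - 9*h^3 + 11*h^2 + 81*h - 180) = (h - 4)*(h + 3)*(h^3 - 5*h^2 - 9*h + 45) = (h - 4)*(h + 3)^2*(h^2 - 8*h + 15) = (h - 4)*(h - 3)*(h + 3)^2*(h - 5)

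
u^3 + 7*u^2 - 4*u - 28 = (u - 2)*(u + 2)*(u + 7)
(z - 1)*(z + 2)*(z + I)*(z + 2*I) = z^4 + z^3 + 3*I*z^3 - 4*z^2 + 3*I*z^2 - 2*z - 6*I*z + 4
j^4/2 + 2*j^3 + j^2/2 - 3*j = j*(j/2 + 1)*(j - 1)*(j + 3)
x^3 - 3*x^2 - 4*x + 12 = (x - 3)*(x - 2)*(x + 2)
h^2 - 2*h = h*(h - 2)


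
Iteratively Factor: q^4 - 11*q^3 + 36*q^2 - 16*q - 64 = (q - 4)*(q^3 - 7*q^2 + 8*q + 16) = (q - 4)^2*(q^2 - 3*q - 4) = (q - 4)^2*(q + 1)*(q - 4)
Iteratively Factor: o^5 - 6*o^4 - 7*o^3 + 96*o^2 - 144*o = (o - 3)*(o^4 - 3*o^3 - 16*o^2 + 48*o) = (o - 3)*(o + 4)*(o^3 - 7*o^2 + 12*o) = (o - 3)^2*(o + 4)*(o^2 - 4*o) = (o - 4)*(o - 3)^2*(o + 4)*(o)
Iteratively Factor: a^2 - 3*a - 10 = (a + 2)*(a - 5)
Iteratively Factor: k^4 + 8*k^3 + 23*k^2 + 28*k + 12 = (k + 2)*(k^3 + 6*k^2 + 11*k + 6) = (k + 1)*(k + 2)*(k^2 + 5*k + 6) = (k + 1)*(k + 2)*(k + 3)*(k + 2)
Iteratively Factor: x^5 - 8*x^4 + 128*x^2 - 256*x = (x - 4)*(x^4 - 4*x^3 - 16*x^2 + 64*x) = (x - 4)^2*(x^3 - 16*x) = x*(x - 4)^2*(x^2 - 16) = x*(x - 4)^3*(x + 4)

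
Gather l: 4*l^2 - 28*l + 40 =4*l^2 - 28*l + 40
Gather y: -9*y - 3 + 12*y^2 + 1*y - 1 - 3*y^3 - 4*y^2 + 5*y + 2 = -3*y^3 + 8*y^2 - 3*y - 2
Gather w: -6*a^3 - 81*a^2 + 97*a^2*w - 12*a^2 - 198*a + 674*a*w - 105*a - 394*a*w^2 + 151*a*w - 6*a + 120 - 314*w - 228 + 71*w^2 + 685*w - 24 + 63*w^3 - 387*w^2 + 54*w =-6*a^3 - 93*a^2 - 309*a + 63*w^3 + w^2*(-394*a - 316) + w*(97*a^2 + 825*a + 425) - 132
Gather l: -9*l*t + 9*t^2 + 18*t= -9*l*t + 9*t^2 + 18*t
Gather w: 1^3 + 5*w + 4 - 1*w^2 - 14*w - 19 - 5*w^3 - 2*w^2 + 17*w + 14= -5*w^3 - 3*w^2 + 8*w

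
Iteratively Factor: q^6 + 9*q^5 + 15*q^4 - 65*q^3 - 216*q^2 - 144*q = (q - 3)*(q^5 + 12*q^4 + 51*q^3 + 88*q^2 + 48*q) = (q - 3)*(q + 4)*(q^4 + 8*q^3 + 19*q^2 + 12*q) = (q - 3)*(q + 3)*(q + 4)*(q^3 + 5*q^2 + 4*q) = (q - 3)*(q + 1)*(q + 3)*(q + 4)*(q^2 + 4*q) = q*(q - 3)*(q + 1)*(q + 3)*(q + 4)*(q + 4)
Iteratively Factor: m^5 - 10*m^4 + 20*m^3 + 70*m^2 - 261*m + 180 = (m - 3)*(m^4 - 7*m^3 - m^2 + 67*m - 60) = (m - 5)*(m - 3)*(m^3 - 2*m^2 - 11*m + 12) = (m - 5)*(m - 3)*(m + 3)*(m^2 - 5*m + 4) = (m - 5)*(m - 3)*(m - 1)*(m + 3)*(m - 4)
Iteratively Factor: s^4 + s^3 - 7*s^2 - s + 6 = (s - 1)*(s^3 + 2*s^2 - 5*s - 6) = (s - 1)*(s + 1)*(s^2 + s - 6) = (s - 2)*(s - 1)*(s + 1)*(s + 3)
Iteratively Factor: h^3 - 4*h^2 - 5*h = (h)*(h^2 - 4*h - 5) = h*(h + 1)*(h - 5)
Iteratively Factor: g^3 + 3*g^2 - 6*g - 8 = (g + 4)*(g^2 - g - 2) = (g - 2)*(g + 4)*(g + 1)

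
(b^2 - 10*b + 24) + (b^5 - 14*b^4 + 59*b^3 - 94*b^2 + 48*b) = b^5 - 14*b^4 + 59*b^3 - 93*b^2 + 38*b + 24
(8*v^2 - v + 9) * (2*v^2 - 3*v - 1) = 16*v^4 - 26*v^3 + 13*v^2 - 26*v - 9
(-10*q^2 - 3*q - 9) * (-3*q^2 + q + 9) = 30*q^4 - q^3 - 66*q^2 - 36*q - 81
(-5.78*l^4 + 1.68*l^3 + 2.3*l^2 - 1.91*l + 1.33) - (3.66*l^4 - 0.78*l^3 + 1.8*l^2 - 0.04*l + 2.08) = -9.44*l^4 + 2.46*l^3 + 0.5*l^2 - 1.87*l - 0.75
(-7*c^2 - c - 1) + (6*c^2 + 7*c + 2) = -c^2 + 6*c + 1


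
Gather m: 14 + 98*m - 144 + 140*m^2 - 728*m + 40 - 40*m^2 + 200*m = 100*m^2 - 430*m - 90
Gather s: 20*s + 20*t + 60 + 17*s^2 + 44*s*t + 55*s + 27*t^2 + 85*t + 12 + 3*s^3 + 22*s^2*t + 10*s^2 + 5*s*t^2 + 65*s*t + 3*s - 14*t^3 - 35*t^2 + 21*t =3*s^3 + s^2*(22*t + 27) + s*(5*t^2 + 109*t + 78) - 14*t^3 - 8*t^2 + 126*t + 72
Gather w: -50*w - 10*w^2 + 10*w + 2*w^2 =-8*w^2 - 40*w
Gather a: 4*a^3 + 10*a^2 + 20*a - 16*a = 4*a^3 + 10*a^2 + 4*a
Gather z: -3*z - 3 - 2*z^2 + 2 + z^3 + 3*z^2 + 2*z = z^3 + z^2 - z - 1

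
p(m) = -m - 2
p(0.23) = -2.23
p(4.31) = -6.31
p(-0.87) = -1.13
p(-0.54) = -1.46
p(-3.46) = 1.46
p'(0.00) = -1.00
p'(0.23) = -1.00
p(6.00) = -8.00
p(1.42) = -3.42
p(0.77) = -2.77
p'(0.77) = -1.00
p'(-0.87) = -1.00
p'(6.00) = -1.00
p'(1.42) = -1.00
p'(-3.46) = -1.00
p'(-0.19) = -1.00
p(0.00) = -2.00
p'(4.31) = -1.00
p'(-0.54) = -1.00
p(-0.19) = -1.81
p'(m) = -1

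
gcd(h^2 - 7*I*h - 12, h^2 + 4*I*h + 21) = h - 3*I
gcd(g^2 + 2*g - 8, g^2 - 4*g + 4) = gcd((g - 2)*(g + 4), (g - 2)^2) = g - 2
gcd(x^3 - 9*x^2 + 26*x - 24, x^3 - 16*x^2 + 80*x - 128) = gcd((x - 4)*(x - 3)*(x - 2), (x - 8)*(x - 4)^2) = x - 4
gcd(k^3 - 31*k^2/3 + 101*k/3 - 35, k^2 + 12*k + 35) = 1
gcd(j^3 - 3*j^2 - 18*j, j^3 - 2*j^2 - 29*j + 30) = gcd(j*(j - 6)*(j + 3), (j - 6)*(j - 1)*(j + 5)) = j - 6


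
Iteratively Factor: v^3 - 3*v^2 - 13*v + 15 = (v - 5)*(v^2 + 2*v - 3) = (v - 5)*(v + 3)*(v - 1)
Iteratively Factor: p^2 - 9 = (p - 3)*(p + 3)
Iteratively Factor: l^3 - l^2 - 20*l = (l + 4)*(l^2 - 5*l) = l*(l + 4)*(l - 5)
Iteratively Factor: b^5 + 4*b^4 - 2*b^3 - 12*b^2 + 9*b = (b - 1)*(b^4 + 5*b^3 + 3*b^2 - 9*b) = (b - 1)^2*(b^3 + 6*b^2 + 9*b) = b*(b - 1)^2*(b^2 + 6*b + 9) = b*(b - 1)^2*(b + 3)*(b + 3)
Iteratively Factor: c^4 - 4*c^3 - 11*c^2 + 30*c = (c + 3)*(c^3 - 7*c^2 + 10*c) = (c - 5)*(c + 3)*(c^2 - 2*c) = c*(c - 5)*(c + 3)*(c - 2)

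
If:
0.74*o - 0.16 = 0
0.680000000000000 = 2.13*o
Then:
No Solution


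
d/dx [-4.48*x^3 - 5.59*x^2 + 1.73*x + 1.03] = -13.44*x^2 - 11.18*x + 1.73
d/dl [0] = 0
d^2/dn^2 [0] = 0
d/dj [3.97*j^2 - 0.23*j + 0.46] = 7.94*j - 0.23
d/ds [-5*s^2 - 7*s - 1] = -10*s - 7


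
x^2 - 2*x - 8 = (x - 4)*(x + 2)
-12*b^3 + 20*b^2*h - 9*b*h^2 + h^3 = (-6*b + h)*(-2*b + h)*(-b + h)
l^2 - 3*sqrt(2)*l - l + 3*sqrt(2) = (l - 1)*(l - 3*sqrt(2))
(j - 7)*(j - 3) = j^2 - 10*j + 21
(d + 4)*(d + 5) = d^2 + 9*d + 20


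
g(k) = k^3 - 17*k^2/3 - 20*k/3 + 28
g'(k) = 3*k^2 - 34*k/3 - 20/3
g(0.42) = 24.27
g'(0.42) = -10.90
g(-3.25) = -44.52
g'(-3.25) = 61.85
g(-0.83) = 29.06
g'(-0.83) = 4.81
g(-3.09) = -35.01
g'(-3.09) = 57.00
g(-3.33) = -49.56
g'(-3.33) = 64.34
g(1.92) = 1.39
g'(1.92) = -17.37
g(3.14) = -17.85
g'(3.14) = -12.67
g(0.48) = 23.60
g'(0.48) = -11.42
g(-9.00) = -1100.00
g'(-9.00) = 338.33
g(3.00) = -16.00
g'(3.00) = -13.67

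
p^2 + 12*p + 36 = (p + 6)^2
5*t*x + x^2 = x*(5*t + x)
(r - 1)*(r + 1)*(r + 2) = r^3 + 2*r^2 - r - 2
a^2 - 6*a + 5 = (a - 5)*(a - 1)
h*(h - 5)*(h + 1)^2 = h^4 - 3*h^3 - 9*h^2 - 5*h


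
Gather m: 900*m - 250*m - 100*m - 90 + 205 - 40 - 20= 550*m + 55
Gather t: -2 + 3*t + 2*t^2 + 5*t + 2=2*t^2 + 8*t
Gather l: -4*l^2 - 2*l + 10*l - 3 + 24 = -4*l^2 + 8*l + 21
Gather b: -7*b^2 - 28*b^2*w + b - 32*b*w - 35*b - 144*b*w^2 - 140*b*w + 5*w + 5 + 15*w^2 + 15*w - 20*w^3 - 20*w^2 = b^2*(-28*w - 7) + b*(-144*w^2 - 172*w - 34) - 20*w^3 - 5*w^2 + 20*w + 5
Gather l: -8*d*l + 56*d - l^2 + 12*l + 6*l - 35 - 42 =56*d - l^2 + l*(18 - 8*d) - 77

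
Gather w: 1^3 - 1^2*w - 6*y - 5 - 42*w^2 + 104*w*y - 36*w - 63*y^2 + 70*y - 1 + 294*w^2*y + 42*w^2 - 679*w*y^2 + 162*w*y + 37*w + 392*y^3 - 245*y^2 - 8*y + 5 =294*w^2*y + w*(-679*y^2 + 266*y) + 392*y^3 - 308*y^2 + 56*y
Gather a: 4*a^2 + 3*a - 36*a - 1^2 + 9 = 4*a^2 - 33*a + 8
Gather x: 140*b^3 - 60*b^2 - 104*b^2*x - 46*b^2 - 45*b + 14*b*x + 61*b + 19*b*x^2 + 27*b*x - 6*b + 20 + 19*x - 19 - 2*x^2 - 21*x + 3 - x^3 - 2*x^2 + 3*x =140*b^3 - 106*b^2 + 10*b - x^3 + x^2*(19*b - 4) + x*(-104*b^2 + 41*b + 1) + 4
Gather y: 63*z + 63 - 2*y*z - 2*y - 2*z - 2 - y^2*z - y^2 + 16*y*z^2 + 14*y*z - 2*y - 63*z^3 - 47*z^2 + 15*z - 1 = y^2*(-z - 1) + y*(16*z^2 + 12*z - 4) - 63*z^3 - 47*z^2 + 76*z + 60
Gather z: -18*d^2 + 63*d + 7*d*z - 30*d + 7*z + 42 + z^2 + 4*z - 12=-18*d^2 + 33*d + z^2 + z*(7*d + 11) + 30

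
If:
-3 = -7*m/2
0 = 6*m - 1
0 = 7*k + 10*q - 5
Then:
No Solution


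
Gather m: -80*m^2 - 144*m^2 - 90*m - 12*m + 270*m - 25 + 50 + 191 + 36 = -224*m^2 + 168*m + 252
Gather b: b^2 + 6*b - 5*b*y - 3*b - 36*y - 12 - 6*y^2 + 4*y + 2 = b^2 + b*(3 - 5*y) - 6*y^2 - 32*y - 10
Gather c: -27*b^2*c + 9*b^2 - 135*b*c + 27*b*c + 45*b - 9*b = 9*b^2 + 36*b + c*(-27*b^2 - 108*b)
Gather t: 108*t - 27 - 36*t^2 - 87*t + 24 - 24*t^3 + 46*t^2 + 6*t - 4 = -24*t^3 + 10*t^2 + 27*t - 7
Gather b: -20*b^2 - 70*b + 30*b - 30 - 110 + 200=-20*b^2 - 40*b + 60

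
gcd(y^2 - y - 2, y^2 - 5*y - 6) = y + 1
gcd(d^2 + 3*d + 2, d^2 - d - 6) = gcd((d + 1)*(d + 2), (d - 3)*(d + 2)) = d + 2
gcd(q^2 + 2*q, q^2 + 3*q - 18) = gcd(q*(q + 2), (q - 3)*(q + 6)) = 1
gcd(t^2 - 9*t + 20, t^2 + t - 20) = t - 4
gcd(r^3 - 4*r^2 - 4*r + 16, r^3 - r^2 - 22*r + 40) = r^2 - 6*r + 8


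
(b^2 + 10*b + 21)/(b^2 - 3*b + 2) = (b^2 + 10*b + 21)/(b^2 - 3*b + 2)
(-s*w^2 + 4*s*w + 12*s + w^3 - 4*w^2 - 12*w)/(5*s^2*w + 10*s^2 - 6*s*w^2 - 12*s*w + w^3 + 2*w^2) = (6 - w)/(5*s - w)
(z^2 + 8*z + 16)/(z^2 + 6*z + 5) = (z^2 + 8*z + 16)/(z^2 + 6*z + 5)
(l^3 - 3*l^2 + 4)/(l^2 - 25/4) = 4*(l^3 - 3*l^2 + 4)/(4*l^2 - 25)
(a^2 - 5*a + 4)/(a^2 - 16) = (a - 1)/(a + 4)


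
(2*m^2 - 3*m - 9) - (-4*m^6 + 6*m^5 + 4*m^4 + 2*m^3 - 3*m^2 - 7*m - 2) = 4*m^6 - 6*m^5 - 4*m^4 - 2*m^3 + 5*m^2 + 4*m - 7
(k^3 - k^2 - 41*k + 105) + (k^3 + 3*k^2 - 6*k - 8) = 2*k^3 + 2*k^2 - 47*k + 97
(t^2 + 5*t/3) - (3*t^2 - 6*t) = -2*t^2 + 23*t/3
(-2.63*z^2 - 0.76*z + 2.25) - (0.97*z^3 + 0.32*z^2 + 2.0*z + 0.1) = -0.97*z^3 - 2.95*z^2 - 2.76*z + 2.15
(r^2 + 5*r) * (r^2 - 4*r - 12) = r^4 + r^3 - 32*r^2 - 60*r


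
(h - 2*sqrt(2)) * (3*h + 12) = 3*h^2 - 6*sqrt(2)*h + 12*h - 24*sqrt(2)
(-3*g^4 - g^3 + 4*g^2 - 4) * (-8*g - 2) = 24*g^5 + 14*g^4 - 30*g^3 - 8*g^2 + 32*g + 8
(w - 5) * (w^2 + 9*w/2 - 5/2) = w^3 - w^2/2 - 25*w + 25/2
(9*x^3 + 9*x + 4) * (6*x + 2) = 54*x^4 + 18*x^3 + 54*x^2 + 42*x + 8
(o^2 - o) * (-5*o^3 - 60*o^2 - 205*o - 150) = -5*o^5 - 55*o^4 - 145*o^3 + 55*o^2 + 150*o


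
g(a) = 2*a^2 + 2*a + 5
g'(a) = 4*a + 2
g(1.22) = 10.42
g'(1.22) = 6.88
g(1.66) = 13.83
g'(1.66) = 8.64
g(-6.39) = 73.88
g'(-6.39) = -23.56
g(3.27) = 32.93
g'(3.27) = 15.08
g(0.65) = 7.14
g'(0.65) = 4.60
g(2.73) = 25.37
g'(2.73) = 12.92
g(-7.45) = 101.10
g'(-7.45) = -27.80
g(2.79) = 26.15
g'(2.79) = 13.16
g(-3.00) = 17.00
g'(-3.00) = -10.00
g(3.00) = 29.00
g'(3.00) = 14.00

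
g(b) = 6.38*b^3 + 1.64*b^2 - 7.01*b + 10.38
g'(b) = 19.14*b^2 + 3.28*b - 7.01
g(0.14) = 9.45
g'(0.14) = -6.18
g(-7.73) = -2784.30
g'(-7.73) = 1111.31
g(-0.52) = 13.57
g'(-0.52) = -3.54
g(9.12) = 4922.41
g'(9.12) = 1614.86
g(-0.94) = 13.12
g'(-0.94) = 6.82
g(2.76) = 137.66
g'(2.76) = 147.84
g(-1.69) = -3.88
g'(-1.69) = 42.11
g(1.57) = 28.11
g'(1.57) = 45.32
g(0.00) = 10.38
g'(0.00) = -7.01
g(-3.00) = -126.09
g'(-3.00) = 155.41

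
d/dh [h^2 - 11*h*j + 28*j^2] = 2*h - 11*j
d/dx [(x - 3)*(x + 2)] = 2*x - 1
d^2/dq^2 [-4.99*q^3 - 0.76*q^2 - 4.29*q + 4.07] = -29.94*q - 1.52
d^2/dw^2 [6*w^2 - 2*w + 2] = 12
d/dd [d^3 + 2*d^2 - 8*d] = 3*d^2 + 4*d - 8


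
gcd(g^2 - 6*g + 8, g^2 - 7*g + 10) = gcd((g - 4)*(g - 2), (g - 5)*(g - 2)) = g - 2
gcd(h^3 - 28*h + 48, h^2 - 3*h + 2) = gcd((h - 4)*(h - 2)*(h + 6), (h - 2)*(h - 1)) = h - 2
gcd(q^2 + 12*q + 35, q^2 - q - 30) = q + 5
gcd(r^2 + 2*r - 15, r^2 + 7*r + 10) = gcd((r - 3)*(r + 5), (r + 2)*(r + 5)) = r + 5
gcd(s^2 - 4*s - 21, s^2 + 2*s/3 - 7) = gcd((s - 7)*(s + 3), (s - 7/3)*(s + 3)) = s + 3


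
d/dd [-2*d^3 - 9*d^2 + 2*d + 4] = -6*d^2 - 18*d + 2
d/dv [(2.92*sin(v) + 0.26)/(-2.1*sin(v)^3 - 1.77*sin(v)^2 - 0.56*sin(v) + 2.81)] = (12.264*sin(v)^3 + 6.8064*sin(v)^2 + 0.9204*sin(v) + 8.3508)*cos(v)/(4.41*sin(v)^6 + 7.434*sin(v)^5 + 5.4849*sin(v)^4 - 9.8196*sin(v)^3 - 9.6338*sin(v)^2 - 3.1472*sin(v) + 7.8961)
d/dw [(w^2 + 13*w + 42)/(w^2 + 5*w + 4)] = 2*(-4*w^2 - 38*w - 79)/(w^4 + 10*w^3 + 33*w^2 + 40*w + 16)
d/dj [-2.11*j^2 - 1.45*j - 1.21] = -4.22*j - 1.45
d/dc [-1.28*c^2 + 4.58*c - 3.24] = 4.58 - 2.56*c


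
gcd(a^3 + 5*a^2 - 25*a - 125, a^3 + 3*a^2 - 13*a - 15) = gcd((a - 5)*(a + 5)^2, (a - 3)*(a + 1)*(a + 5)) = a + 5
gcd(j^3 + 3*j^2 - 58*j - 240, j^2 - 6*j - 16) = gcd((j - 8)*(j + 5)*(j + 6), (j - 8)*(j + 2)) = j - 8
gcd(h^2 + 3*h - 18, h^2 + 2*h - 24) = h + 6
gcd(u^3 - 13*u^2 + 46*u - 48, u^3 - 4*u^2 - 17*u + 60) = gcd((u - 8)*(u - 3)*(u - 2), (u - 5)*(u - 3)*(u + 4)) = u - 3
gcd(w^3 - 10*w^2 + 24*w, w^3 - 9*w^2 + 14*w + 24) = w^2 - 10*w + 24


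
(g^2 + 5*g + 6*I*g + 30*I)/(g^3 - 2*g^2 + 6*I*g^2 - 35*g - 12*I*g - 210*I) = 1/(g - 7)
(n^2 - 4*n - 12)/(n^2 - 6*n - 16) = (n - 6)/(n - 8)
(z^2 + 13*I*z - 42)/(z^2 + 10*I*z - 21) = (z + 6*I)/(z + 3*I)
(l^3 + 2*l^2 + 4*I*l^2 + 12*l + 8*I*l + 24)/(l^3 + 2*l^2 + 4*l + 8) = (l + 6*I)/(l + 2*I)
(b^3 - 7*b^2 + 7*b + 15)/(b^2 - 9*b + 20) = (b^2 - 2*b - 3)/(b - 4)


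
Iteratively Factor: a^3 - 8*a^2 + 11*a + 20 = (a + 1)*(a^2 - 9*a + 20) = (a - 4)*(a + 1)*(a - 5)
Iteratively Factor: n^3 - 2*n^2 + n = (n)*(n^2 - 2*n + 1) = n*(n - 1)*(n - 1)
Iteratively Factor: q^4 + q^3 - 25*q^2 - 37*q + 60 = (q + 3)*(q^3 - 2*q^2 - 19*q + 20) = (q + 3)*(q + 4)*(q^2 - 6*q + 5) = (q - 5)*(q + 3)*(q + 4)*(q - 1)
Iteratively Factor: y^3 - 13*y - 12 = (y - 4)*(y^2 + 4*y + 3) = (y - 4)*(y + 3)*(y + 1)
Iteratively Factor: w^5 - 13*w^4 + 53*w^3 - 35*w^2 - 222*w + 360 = (w - 3)*(w^4 - 10*w^3 + 23*w^2 + 34*w - 120) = (w - 5)*(w - 3)*(w^3 - 5*w^2 - 2*w + 24) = (w - 5)*(w - 3)^2*(w^2 - 2*w - 8) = (w - 5)*(w - 3)^2*(w + 2)*(w - 4)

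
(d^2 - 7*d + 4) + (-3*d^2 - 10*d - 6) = -2*d^2 - 17*d - 2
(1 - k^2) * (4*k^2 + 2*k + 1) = -4*k^4 - 2*k^3 + 3*k^2 + 2*k + 1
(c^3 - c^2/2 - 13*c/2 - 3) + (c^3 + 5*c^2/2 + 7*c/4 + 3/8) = 2*c^3 + 2*c^2 - 19*c/4 - 21/8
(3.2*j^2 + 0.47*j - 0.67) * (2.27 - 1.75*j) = -5.6*j^3 + 6.4415*j^2 + 2.2394*j - 1.5209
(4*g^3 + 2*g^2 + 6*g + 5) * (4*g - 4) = 16*g^4 - 8*g^3 + 16*g^2 - 4*g - 20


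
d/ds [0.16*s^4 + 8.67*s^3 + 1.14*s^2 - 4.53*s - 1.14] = 0.64*s^3 + 26.01*s^2 + 2.28*s - 4.53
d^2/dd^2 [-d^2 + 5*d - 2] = -2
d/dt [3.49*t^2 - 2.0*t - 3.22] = 6.98*t - 2.0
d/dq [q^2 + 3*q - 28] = 2*q + 3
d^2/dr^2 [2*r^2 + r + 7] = 4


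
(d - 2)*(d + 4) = d^2 + 2*d - 8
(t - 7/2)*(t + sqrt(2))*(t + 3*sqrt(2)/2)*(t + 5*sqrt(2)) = t^4 - 7*t^3/2 + 15*sqrt(2)*t^3/2 - 105*sqrt(2)*t^2/4 + 28*t^2 - 98*t + 15*sqrt(2)*t - 105*sqrt(2)/2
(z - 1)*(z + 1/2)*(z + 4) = z^3 + 7*z^2/2 - 5*z/2 - 2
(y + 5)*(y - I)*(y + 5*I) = y^3 + 5*y^2 + 4*I*y^2 + 5*y + 20*I*y + 25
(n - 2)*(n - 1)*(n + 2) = n^3 - n^2 - 4*n + 4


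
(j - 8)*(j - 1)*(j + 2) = j^3 - 7*j^2 - 10*j + 16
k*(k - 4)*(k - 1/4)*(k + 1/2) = k^4 - 15*k^3/4 - 9*k^2/8 + k/2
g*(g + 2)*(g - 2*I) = g^3 + 2*g^2 - 2*I*g^2 - 4*I*g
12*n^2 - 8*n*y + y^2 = (-6*n + y)*(-2*n + y)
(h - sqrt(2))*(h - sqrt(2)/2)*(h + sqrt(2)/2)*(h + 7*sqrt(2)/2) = h^4 + 5*sqrt(2)*h^3/2 - 15*h^2/2 - 5*sqrt(2)*h/4 + 7/2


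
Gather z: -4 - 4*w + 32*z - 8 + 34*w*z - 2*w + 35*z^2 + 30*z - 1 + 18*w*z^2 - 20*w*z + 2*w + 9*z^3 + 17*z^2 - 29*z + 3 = -4*w + 9*z^3 + z^2*(18*w + 52) + z*(14*w + 33) - 10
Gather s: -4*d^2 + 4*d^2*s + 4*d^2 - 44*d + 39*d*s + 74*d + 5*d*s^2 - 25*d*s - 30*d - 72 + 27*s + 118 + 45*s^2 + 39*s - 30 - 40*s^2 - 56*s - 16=s^2*(5*d + 5) + s*(4*d^2 + 14*d + 10)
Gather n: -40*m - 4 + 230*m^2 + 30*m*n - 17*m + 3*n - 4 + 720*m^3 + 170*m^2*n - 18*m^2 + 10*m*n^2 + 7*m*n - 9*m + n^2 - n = 720*m^3 + 212*m^2 - 66*m + n^2*(10*m + 1) + n*(170*m^2 + 37*m + 2) - 8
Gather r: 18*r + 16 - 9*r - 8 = 9*r + 8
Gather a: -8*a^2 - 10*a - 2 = -8*a^2 - 10*a - 2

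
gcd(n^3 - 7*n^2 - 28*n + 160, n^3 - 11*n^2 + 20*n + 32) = n^2 - 12*n + 32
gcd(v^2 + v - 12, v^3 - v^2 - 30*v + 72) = v - 3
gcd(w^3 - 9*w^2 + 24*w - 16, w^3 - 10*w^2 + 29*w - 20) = w^2 - 5*w + 4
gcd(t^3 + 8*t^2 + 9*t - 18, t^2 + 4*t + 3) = t + 3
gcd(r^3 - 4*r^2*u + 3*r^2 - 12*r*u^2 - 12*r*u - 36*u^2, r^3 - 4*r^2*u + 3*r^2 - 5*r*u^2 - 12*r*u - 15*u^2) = r + 3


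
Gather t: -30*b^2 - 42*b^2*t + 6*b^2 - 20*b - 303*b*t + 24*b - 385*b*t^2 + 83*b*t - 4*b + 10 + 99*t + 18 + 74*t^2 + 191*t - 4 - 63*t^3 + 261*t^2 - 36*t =-24*b^2 - 63*t^3 + t^2*(335 - 385*b) + t*(-42*b^2 - 220*b + 254) + 24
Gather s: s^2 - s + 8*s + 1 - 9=s^2 + 7*s - 8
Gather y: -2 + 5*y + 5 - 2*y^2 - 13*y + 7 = -2*y^2 - 8*y + 10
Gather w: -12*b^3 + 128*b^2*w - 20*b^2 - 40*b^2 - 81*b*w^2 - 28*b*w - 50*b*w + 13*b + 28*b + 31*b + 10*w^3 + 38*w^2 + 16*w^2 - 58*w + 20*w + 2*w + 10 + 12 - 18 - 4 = -12*b^3 - 60*b^2 + 72*b + 10*w^3 + w^2*(54 - 81*b) + w*(128*b^2 - 78*b - 36)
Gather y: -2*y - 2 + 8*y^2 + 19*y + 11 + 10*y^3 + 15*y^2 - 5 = 10*y^3 + 23*y^2 + 17*y + 4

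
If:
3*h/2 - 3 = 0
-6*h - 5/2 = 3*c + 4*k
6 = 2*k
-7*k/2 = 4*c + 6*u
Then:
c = -53/6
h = 2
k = 3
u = 149/36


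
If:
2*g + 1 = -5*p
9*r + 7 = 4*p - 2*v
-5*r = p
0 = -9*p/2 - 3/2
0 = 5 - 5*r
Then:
No Solution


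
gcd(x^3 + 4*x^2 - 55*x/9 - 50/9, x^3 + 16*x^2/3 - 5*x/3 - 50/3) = x^2 + 10*x/3 - 25/3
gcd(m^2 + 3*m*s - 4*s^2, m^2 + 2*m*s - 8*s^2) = m + 4*s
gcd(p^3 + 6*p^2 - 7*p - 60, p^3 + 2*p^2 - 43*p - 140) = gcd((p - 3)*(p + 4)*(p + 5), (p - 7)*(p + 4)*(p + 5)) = p^2 + 9*p + 20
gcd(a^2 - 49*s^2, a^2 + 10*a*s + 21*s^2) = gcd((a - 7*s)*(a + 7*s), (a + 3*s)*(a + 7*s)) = a + 7*s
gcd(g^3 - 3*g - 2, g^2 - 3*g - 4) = g + 1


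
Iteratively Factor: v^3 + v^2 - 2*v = (v - 1)*(v^2 + 2*v) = v*(v - 1)*(v + 2)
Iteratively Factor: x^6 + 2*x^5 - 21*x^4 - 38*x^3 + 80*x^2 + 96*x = (x - 4)*(x^5 + 6*x^4 + 3*x^3 - 26*x^2 - 24*x) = (x - 4)*(x + 1)*(x^4 + 5*x^3 - 2*x^2 - 24*x) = (x - 4)*(x - 2)*(x + 1)*(x^3 + 7*x^2 + 12*x) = (x - 4)*(x - 2)*(x + 1)*(x + 4)*(x^2 + 3*x) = x*(x - 4)*(x - 2)*(x + 1)*(x + 4)*(x + 3)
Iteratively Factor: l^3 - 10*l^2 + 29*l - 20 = (l - 4)*(l^2 - 6*l + 5) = (l - 5)*(l - 4)*(l - 1)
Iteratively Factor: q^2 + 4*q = (q + 4)*(q)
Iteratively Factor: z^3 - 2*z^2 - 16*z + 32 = (z + 4)*(z^2 - 6*z + 8) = (z - 2)*(z + 4)*(z - 4)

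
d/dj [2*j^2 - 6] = 4*j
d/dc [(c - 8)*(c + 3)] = 2*c - 5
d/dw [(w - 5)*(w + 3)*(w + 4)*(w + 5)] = 4*w^3 + 21*w^2 - 26*w - 175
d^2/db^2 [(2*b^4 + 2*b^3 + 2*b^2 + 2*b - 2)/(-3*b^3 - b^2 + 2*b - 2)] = 4*(-13*b^6 - 21*b^5 + 45*b^4 + 87*b^3 + 15*b^2 - 30*b - 6)/(27*b^9 + 27*b^8 - 45*b^7 + 19*b^6 + 66*b^5 - 54*b^4 + 4*b^3 + 36*b^2 - 24*b + 8)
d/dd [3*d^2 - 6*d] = 6*d - 6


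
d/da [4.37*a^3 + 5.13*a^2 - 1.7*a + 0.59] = 13.11*a^2 + 10.26*a - 1.7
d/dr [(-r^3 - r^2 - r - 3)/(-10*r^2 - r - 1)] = 2*(5*r^4 + r^3 - 3*r^2 - 29*r - 1)/(100*r^4 + 20*r^3 + 21*r^2 + 2*r + 1)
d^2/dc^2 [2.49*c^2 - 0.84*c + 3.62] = 4.98000000000000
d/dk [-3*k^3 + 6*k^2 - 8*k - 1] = -9*k^2 + 12*k - 8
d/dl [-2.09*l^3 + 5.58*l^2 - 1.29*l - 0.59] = -6.27*l^2 + 11.16*l - 1.29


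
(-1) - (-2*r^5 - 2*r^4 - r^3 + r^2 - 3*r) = 2*r^5 + 2*r^4 + r^3 - r^2 + 3*r - 1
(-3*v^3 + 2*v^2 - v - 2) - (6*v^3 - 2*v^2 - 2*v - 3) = -9*v^3 + 4*v^2 + v + 1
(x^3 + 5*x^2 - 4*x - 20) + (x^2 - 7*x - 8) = x^3 + 6*x^2 - 11*x - 28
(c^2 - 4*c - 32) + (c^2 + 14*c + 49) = 2*c^2 + 10*c + 17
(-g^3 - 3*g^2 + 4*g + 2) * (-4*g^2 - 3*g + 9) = 4*g^5 + 15*g^4 - 16*g^3 - 47*g^2 + 30*g + 18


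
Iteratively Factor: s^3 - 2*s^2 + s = (s)*(s^2 - 2*s + 1) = s*(s - 1)*(s - 1)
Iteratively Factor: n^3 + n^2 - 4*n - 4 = (n + 2)*(n^2 - n - 2) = (n + 1)*(n + 2)*(n - 2)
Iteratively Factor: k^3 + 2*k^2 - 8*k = (k - 2)*(k^2 + 4*k) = (k - 2)*(k + 4)*(k)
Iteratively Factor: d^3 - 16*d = (d - 4)*(d^2 + 4*d) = (d - 4)*(d + 4)*(d)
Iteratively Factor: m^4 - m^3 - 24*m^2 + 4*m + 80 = (m + 2)*(m^3 - 3*m^2 - 18*m + 40) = (m - 5)*(m + 2)*(m^2 + 2*m - 8) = (m - 5)*(m + 2)*(m + 4)*(m - 2)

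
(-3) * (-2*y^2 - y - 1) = 6*y^2 + 3*y + 3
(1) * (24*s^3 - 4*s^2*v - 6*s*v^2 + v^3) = 24*s^3 - 4*s^2*v - 6*s*v^2 + v^3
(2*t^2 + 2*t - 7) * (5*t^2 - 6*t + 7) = 10*t^4 - 2*t^3 - 33*t^2 + 56*t - 49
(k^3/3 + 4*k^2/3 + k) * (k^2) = k^5/3 + 4*k^4/3 + k^3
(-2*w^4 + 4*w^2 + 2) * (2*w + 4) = -4*w^5 - 8*w^4 + 8*w^3 + 16*w^2 + 4*w + 8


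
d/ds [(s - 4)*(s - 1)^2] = 3*(s - 3)*(s - 1)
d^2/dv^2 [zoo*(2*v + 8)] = 0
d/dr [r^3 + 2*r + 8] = 3*r^2 + 2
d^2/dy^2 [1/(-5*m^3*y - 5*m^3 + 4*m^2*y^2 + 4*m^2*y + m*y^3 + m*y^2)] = 2*(-(4*m + 3*y + 1)*(-5*m^2*y - 5*m^2 + 4*m*y^2 + 4*m*y + y^3 + y^2) + (-5*m^2 + 8*m*y + 4*m + 3*y^2 + 2*y)^2)/(m*(-5*m^2*y - 5*m^2 + 4*m*y^2 + 4*m*y + y^3 + y^2)^3)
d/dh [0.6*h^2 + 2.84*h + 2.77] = 1.2*h + 2.84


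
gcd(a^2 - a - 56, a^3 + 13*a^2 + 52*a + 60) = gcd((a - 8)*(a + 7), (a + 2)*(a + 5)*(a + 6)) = 1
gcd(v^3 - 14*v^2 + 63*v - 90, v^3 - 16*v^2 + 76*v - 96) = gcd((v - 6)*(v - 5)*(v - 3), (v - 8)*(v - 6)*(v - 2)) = v - 6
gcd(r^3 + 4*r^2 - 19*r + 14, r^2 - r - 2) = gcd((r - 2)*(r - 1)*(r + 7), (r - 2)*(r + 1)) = r - 2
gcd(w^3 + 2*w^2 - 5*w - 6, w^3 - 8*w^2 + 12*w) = w - 2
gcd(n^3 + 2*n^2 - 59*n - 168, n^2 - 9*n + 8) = n - 8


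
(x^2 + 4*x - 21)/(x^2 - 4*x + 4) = (x^2 + 4*x - 21)/(x^2 - 4*x + 4)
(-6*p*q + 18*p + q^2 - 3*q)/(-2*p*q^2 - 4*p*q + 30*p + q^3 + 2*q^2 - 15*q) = (6*p - q)/(2*p*q + 10*p - q^2 - 5*q)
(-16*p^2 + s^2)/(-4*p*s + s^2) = (4*p + s)/s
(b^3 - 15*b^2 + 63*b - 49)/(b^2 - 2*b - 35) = (b^2 - 8*b + 7)/(b + 5)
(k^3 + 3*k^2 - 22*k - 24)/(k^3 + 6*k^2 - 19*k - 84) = (k^2 + 7*k + 6)/(k^2 + 10*k + 21)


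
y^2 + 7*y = y*(y + 7)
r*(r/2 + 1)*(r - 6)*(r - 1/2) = r^4/2 - 9*r^3/4 - 5*r^2 + 3*r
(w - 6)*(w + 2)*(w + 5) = w^3 + w^2 - 32*w - 60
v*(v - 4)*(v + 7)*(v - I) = v^4 + 3*v^3 - I*v^3 - 28*v^2 - 3*I*v^2 + 28*I*v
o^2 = o^2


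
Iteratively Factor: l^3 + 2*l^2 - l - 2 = (l - 1)*(l^2 + 3*l + 2) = (l - 1)*(l + 2)*(l + 1)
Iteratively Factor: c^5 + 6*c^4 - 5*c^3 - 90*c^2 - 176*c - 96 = (c + 2)*(c^4 + 4*c^3 - 13*c^2 - 64*c - 48) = (c + 2)*(c + 4)*(c^3 - 13*c - 12) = (c + 1)*(c + 2)*(c + 4)*(c^2 - c - 12) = (c + 1)*(c + 2)*(c + 3)*(c + 4)*(c - 4)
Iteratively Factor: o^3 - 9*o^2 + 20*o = (o - 4)*(o^2 - 5*o) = o*(o - 4)*(o - 5)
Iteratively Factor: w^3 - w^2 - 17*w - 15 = (w + 1)*(w^2 - 2*w - 15) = (w + 1)*(w + 3)*(w - 5)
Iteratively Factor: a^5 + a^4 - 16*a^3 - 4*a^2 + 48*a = (a)*(a^4 + a^3 - 16*a^2 - 4*a + 48) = a*(a + 4)*(a^3 - 3*a^2 - 4*a + 12) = a*(a + 2)*(a + 4)*(a^2 - 5*a + 6) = a*(a - 3)*(a + 2)*(a + 4)*(a - 2)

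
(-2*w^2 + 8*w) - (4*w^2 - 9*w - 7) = -6*w^2 + 17*w + 7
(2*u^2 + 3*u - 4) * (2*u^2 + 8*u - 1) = 4*u^4 + 22*u^3 + 14*u^2 - 35*u + 4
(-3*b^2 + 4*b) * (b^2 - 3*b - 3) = -3*b^4 + 13*b^3 - 3*b^2 - 12*b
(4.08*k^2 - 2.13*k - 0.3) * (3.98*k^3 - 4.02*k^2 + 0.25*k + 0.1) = 16.2384*k^5 - 24.879*k^4 + 8.3886*k^3 + 1.0815*k^2 - 0.288*k - 0.03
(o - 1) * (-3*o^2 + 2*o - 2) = -3*o^3 + 5*o^2 - 4*o + 2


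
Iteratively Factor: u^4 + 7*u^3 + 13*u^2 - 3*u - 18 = (u + 3)*(u^3 + 4*u^2 + u - 6) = (u + 3)^2*(u^2 + u - 2) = (u - 1)*(u + 3)^2*(u + 2)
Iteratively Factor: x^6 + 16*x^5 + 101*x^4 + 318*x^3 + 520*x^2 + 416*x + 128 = (x + 4)*(x^5 + 12*x^4 + 53*x^3 + 106*x^2 + 96*x + 32) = (x + 4)^2*(x^4 + 8*x^3 + 21*x^2 + 22*x + 8) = (x + 4)^3*(x^3 + 4*x^2 + 5*x + 2) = (x + 1)*(x + 4)^3*(x^2 + 3*x + 2) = (x + 1)*(x + 2)*(x + 4)^3*(x + 1)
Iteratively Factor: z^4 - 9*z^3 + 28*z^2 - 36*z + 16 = (z - 2)*(z^3 - 7*z^2 + 14*z - 8) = (z - 2)^2*(z^2 - 5*z + 4) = (z - 2)^2*(z - 1)*(z - 4)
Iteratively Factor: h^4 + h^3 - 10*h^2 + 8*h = (h)*(h^3 + h^2 - 10*h + 8) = h*(h - 2)*(h^2 + 3*h - 4) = h*(h - 2)*(h - 1)*(h + 4)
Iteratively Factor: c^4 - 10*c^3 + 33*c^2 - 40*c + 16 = (c - 1)*(c^3 - 9*c^2 + 24*c - 16) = (c - 1)^2*(c^2 - 8*c + 16) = (c - 4)*(c - 1)^2*(c - 4)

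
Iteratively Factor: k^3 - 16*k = (k)*(k^2 - 16) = k*(k + 4)*(k - 4)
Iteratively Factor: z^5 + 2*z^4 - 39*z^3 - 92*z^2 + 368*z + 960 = (z - 4)*(z^4 + 6*z^3 - 15*z^2 - 152*z - 240) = (z - 4)*(z + 3)*(z^3 + 3*z^2 - 24*z - 80) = (z - 4)*(z + 3)*(z + 4)*(z^2 - z - 20) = (z - 5)*(z - 4)*(z + 3)*(z + 4)*(z + 4)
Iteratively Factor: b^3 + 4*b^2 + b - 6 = (b - 1)*(b^2 + 5*b + 6) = (b - 1)*(b + 2)*(b + 3)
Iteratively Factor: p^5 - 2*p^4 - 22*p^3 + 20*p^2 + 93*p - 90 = (p + 3)*(p^4 - 5*p^3 - 7*p^2 + 41*p - 30) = (p - 1)*(p + 3)*(p^3 - 4*p^2 - 11*p + 30) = (p - 5)*(p - 1)*(p + 3)*(p^2 + p - 6) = (p - 5)*(p - 1)*(p + 3)^2*(p - 2)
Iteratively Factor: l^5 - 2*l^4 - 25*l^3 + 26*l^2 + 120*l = (l + 4)*(l^4 - 6*l^3 - l^2 + 30*l) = l*(l + 4)*(l^3 - 6*l^2 - l + 30) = l*(l - 5)*(l + 4)*(l^2 - l - 6) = l*(l - 5)*(l - 3)*(l + 4)*(l + 2)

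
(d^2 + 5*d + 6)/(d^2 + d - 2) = (d + 3)/(d - 1)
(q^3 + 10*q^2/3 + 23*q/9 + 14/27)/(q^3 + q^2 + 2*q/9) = (q + 7/3)/q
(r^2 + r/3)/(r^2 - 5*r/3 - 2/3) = r/(r - 2)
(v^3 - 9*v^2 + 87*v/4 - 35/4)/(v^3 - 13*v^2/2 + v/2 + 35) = (v - 1/2)/(v + 2)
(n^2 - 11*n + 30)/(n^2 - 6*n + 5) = (n - 6)/(n - 1)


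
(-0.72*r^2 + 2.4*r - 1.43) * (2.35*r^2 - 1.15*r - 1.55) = -1.692*r^4 + 6.468*r^3 - 5.0045*r^2 - 2.0755*r + 2.2165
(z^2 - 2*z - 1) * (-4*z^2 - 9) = -4*z^4 + 8*z^3 - 5*z^2 + 18*z + 9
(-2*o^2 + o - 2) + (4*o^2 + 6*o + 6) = 2*o^2 + 7*o + 4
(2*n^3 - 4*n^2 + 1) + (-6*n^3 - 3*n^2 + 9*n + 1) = -4*n^3 - 7*n^2 + 9*n + 2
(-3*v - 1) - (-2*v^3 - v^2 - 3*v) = 2*v^3 + v^2 - 1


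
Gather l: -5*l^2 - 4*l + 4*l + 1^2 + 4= 5 - 5*l^2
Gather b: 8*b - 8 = 8*b - 8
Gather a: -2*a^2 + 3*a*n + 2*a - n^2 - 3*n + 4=-2*a^2 + a*(3*n + 2) - n^2 - 3*n + 4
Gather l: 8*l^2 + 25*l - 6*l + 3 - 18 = 8*l^2 + 19*l - 15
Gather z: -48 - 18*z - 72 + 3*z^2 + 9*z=3*z^2 - 9*z - 120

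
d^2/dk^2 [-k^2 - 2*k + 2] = -2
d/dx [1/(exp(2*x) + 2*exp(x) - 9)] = -2*(exp(x) + 1)*exp(x)/(exp(2*x) + 2*exp(x) - 9)^2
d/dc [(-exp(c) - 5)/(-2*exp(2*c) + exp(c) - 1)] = (-(exp(c) + 5)*(4*exp(c) - 1) + 2*exp(2*c) - exp(c) + 1)*exp(c)/(2*exp(2*c) - exp(c) + 1)^2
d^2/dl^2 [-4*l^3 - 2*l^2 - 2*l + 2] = -24*l - 4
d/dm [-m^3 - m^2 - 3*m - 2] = -3*m^2 - 2*m - 3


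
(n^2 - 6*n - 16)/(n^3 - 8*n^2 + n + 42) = (n - 8)/(n^2 - 10*n + 21)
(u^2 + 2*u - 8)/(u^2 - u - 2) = (u + 4)/(u + 1)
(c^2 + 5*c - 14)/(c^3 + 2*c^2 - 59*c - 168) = (c - 2)/(c^2 - 5*c - 24)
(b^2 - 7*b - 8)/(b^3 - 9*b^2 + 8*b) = (b + 1)/(b*(b - 1))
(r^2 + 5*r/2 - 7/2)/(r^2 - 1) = (r + 7/2)/(r + 1)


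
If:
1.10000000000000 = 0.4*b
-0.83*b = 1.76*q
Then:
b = 2.75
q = -1.30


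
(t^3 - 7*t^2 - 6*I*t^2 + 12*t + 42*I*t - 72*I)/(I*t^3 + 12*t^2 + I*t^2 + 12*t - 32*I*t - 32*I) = (-I*t^3 + t^2*(-6 + 7*I) + t*(42 - 12*I) - 72)/(t^3 + t^2*(1 - 12*I) + t*(-32 - 12*I) - 32)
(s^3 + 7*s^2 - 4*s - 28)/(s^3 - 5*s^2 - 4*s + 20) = (s + 7)/(s - 5)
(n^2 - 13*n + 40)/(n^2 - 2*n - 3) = (-n^2 + 13*n - 40)/(-n^2 + 2*n + 3)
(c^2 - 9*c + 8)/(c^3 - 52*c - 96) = (c - 1)/(c^2 + 8*c + 12)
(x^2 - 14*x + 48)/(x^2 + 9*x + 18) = (x^2 - 14*x + 48)/(x^2 + 9*x + 18)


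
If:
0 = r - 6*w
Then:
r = 6*w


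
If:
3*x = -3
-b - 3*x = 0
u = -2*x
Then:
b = 3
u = 2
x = -1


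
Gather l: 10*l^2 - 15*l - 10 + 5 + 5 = 10*l^2 - 15*l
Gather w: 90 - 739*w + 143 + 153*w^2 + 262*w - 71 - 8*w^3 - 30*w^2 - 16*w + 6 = -8*w^3 + 123*w^2 - 493*w + 168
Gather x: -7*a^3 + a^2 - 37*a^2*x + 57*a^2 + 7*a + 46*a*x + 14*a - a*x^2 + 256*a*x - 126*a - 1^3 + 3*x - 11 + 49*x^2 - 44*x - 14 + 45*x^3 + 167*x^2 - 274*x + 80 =-7*a^3 + 58*a^2 - 105*a + 45*x^3 + x^2*(216 - a) + x*(-37*a^2 + 302*a - 315) + 54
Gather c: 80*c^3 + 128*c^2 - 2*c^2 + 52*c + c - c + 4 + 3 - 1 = 80*c^3 + 126*c^2 + 52*c + 6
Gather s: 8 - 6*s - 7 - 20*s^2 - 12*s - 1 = -20*s^2 - 18*s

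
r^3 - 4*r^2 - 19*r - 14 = (r - 7)*(r + 1)*(r + 2)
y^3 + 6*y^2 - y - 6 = (y - 1)*(y + 1)*(y + 6)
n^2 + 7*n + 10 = (n + 2)*(n + 5)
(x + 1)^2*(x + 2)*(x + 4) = x^4 + 8*x^3 + 21*x^2 + 22*x + 8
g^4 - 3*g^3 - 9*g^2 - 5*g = g*(g - 5)*(g + 1)^2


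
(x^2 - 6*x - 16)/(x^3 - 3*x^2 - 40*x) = (x + 2)/(x*(x + 5))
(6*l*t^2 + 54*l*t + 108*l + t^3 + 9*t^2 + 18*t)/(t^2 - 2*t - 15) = (6*l*t + 36*l + t^2 + 6*t)/(t - 5)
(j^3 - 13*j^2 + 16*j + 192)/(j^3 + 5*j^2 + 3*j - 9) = (j^2 - 16*j + 64)/(j^2 + 2*j - 3)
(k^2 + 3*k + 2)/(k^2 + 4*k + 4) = (k + 1)/(k + 2)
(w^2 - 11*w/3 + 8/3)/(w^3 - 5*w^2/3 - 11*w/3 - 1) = (-3*w^2 + 11*w - 8)/(-3*w^3 + 5*w^2 + 11*w + 3)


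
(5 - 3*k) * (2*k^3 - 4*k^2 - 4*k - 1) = -6*k^4 + 22*k^3 - 8*k^2 - 17*k - 5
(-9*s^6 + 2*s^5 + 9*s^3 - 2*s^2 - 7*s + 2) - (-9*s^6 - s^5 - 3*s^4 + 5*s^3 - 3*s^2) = 3*s^5 + 3*s^4 + 4*s^3 + s^2 - 7*s + 2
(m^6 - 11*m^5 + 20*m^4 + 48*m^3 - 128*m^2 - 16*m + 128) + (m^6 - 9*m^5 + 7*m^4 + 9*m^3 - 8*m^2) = 2*m^6 - 20*m^5 + 27*m^4 + 57*m^3 - 136*m^2 - 16*m + 128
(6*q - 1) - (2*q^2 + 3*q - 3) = -2*q^2 + 3*q + 2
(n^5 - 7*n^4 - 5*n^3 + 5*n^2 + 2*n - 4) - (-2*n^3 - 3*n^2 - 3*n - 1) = n^5 - 7*n^4 - 3*n^3 + 8*n^2 + 5*n - 3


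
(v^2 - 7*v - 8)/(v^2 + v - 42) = (v^2 - 7*v - 8)/(v^2 + v - 42)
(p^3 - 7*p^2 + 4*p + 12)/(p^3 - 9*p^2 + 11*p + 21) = (p^2 - 8*p + 12)/(p^2 - 10*p + 21)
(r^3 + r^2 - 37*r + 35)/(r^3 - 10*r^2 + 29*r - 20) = (r + 7)/(r - 4)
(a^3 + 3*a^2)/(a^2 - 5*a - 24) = a^2/(a - 8)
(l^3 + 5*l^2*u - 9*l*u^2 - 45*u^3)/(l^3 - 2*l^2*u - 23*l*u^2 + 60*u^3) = (-l - 3*u)/(-l + 4*u)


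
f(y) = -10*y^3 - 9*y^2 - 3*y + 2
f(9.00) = -8044.00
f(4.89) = -1397.18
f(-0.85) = 4.19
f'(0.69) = -29.70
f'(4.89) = -808.38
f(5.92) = -2405.92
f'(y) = -30*y^2 - 18*y - 3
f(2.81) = -299.38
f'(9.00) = -2595.00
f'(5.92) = -1160.95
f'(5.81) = -1120.26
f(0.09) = 1.65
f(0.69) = -7.64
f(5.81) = -2280.46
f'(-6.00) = -975.00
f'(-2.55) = -152.18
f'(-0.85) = -9.38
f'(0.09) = -4.86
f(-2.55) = 116.94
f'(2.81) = -290.46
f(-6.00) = 1856.00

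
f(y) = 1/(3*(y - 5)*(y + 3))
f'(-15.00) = 0.00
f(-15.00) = 0.00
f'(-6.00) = 0.00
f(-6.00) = 0.01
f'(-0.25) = 0.00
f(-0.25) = -0.02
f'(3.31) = -0.01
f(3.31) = -0.03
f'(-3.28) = 0.53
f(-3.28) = 0.14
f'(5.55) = -0.14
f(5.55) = 0.07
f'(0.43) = 0.00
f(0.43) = -0.02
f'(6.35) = -0.02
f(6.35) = 0.03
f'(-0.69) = 0.01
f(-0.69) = -0.03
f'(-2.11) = 0.05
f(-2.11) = -0.05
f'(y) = -1/(3*(y - 5)*(y + 3)^2) - 1/(3*(y - 5)^2*(y + 3)) = 2*(1 - y)/(3*(y^4 - 4*y^3 - 26*y^2 + 60*y + 225))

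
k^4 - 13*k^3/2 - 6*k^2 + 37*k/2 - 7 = (k - 7)*(k - 1)*(k - 1/2)*(k + 2)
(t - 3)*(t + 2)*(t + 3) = t^3 + 2*t^2 - 9*t - 18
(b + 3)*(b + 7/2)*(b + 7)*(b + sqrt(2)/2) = b^4 + sqrt(2)*b^3/2 + 27*b^3/2 + 27*sqrt(2)*b^2/4 + 56*b^2 + 28*sqrt(2)*b + 147*b/2 + 147*sqrt(2)/4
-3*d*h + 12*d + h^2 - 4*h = (-3*d + h)*(h - 4)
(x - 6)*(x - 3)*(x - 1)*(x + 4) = x^4 - 6*x^3 - 13*x^2 + 90*x - 72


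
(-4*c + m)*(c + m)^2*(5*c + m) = -20*c^4 - 39*c^3*m - 17*c^2*m^2 + 3*c*m^3 + m^4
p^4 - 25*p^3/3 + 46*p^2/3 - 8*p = p*(p - 6)*(p - 4/3)*(p - 1)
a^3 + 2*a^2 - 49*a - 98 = (a - 7)*(a + 2)*(a + 7)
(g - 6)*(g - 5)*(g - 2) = g^3 - 13*g^2 + 52*g - 60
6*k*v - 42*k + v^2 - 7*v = (6*k + v)*(v - 7)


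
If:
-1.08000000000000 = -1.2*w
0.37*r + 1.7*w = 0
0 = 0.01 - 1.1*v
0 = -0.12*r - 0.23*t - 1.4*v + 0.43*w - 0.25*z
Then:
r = -4.14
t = 3.78473453690845 - 1.08695652173913*z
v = 0.01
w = 0.90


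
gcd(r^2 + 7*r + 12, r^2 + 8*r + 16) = r + 4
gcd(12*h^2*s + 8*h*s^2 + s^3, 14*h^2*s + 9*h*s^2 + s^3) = 2*h*s + s^2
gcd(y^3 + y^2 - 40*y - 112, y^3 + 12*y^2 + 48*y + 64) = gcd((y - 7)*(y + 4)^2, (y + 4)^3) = y^2 + 8*y + 16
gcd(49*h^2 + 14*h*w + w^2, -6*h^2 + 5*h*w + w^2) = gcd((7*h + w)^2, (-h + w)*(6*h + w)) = 1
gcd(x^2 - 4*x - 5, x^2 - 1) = x + 1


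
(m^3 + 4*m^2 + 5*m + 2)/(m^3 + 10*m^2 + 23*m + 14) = (m + 1)/(m + 7)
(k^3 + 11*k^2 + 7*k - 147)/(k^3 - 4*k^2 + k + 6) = (k^2 + 14*k + 49)/(k^2 - k - 2)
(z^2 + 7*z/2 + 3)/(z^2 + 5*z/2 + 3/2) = (z + 2)/(z + 1)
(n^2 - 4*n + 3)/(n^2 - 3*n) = (n - 1)/n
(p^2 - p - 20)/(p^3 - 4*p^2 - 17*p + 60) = 1/(p - 3)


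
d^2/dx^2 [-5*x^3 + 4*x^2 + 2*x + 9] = 8 - 30*x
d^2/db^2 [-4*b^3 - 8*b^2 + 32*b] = -24*b - 16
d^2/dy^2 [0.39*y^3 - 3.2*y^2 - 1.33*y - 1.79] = 2.34*y - 6.4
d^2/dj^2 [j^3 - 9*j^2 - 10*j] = 6*j - 18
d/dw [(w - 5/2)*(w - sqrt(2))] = 2*w - 5/2 - sqrt(2)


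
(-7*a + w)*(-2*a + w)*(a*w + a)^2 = 14*a^4*w^2 + 28*a^4*w + 14*a^4 - 9*a^3*w^3 - 18*a^3*w^2 - 9*a^3*w + a^2*w^4 + 2*a^2*w^3 + a^2*w^2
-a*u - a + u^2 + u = (-a + u)*(u + 1)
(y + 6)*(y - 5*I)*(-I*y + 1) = -I*y^3 - 4*y^2 - 6*I*y^2 - 24*y - 5*I*y - 30*I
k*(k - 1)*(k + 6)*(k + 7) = k^4 + 12*k^3 + 29*k^2 - 42*k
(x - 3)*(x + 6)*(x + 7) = x^3 + 10*x^2 + 3*x - 126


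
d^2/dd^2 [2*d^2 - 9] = 4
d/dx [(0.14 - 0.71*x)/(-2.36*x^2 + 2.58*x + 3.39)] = (-1.6756*x^2 + 0.6608*x - 2.7681)/(5.5696*x^4 - 12.1776*x^3 - 9.3444*x^2 + 17.4924*x + 11.4921)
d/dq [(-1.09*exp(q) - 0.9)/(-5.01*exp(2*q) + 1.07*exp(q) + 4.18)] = (-(1.09*exp(q) + 0.9)*(10.02*exp(q) - 1.07) + 5.4609*exp(2*q) - 1.1663*exp(q) - 4.5562)*exp(q)/(-5.01*exp(2*q) + 1.07*exp(q) + 4.18)^2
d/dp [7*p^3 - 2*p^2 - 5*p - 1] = 21*p^2 - 4*p - 5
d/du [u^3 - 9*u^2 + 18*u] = 3*u^2 - 18*u + 18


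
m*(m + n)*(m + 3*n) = m^3 + 4*m^2*n + 3*m*n^2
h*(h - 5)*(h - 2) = h^3 - 7*h^2 + 10*h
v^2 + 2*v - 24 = (v - 4)*(v + 6)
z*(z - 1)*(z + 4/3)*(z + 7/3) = z^4 + 8*z^3/3 - 5*z^2/9 - 28*z/9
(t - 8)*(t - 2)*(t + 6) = t^3 - 4*t^2 - 44*t + 96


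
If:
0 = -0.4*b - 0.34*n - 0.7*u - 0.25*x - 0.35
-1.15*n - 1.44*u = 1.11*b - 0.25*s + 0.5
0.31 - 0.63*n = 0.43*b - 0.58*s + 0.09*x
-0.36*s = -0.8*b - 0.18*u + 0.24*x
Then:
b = 2.61754173291405*x + 0.18289489253231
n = 1.60104290166289*x + 0.378511242008195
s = 3.83482754000114*x + 0.0122532521621658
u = -2.63053039961572*x - 0.788359684708158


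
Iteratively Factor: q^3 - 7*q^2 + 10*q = (q - 5)*(q^2 - 2*q) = (q - 5)*(q - 2)*(q)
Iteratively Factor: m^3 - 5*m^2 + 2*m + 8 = (m - 2)*(m^2 - 3*m - 4) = (m - 4)*(m - 2)*(m + 1)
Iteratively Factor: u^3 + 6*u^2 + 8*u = (u + 2)*(u^2 + 4*u) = u*(u + 2)*(u + 4)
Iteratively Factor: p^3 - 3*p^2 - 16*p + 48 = (p + 4)*(p^2 - 7*p + 12) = (p - 4)*(p + 4)*(p - 3)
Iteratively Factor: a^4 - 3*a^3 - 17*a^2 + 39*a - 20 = (a + 4)*(a^3 - 7*a^2 + 11*a - 5) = (a - 5)*(a + 4)*(a^2 - 2*a + 1) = (a - 5)*(a - 1)*(a + 4)*(a - 1)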